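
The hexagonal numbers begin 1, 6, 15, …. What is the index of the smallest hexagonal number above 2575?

37

Solve n(2n−1) > 2575 for integer n.
The largest n with value ≤ 2575 is 36 (since 2556 ≤ 2575 < 2701), so the first above is n = 37, value 2701.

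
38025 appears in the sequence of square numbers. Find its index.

We need n² = 38025, so n = √38025 = 195.
Check: 195² = 38025. ✓

195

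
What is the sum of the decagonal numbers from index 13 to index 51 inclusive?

175760

Σ i(4i−3) = 4Σi² − 3Σi over i = 13..51.
Σi = 1326 − 78 = 1248 and Σi² = 45526 − 650 = 44876.
4·44876 − 3·1248 = 175760.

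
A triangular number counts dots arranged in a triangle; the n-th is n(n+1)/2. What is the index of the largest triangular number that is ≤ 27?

6

Solve n(n+1)/2 ≤ 27 for integer n.
n = 6 gives 21 ≤ 27, while n = 7 gives 28 > 27; so the answer is index 6.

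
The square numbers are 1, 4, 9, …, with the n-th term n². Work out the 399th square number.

159201

The 399th square number is n² with n = 399.
399² = 159201.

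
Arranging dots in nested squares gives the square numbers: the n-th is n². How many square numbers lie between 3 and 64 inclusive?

7

The n-th square number is n².
Smallest index with value ≥ 3: n = 2 (giving 4).
Largest index with value ≤ 64: n = 8 (giving 64).
Indices 2 through 8: 7 terms.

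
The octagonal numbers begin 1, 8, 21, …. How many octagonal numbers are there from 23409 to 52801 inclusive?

The n-th octagonal number is n(3n−2).
Smallest index with value ≥ 23409: n = 89 (giving 23585).
Largest index with value ≤ 52801: n = 133 (giving 52801).
Indices 89 through 133: 45 terms.

45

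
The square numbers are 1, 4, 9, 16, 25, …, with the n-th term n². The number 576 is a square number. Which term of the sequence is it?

24

We need n² = 576, so n = √576 = 24.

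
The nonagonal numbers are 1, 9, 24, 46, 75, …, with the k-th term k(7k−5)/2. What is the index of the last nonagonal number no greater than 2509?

Solve n(7n−5)/2 ≤ 2509 for integer n.
n = 27 gives 2484 ≤ 2509, while n = 28 gives 2674 > 2509; so the answer is index 27.

27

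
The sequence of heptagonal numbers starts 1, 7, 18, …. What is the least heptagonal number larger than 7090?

7209

Solve n(5n−3)/2 > 7090 for integer n.
The largest n with value ≤ 7090 is 53 (since 6943 ≤ 7090 < 7209), so the first above is n = 54, value 7209.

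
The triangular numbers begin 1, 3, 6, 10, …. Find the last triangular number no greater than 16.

Solve n(n+1)/2 ≤ 16 for integer n.
n = 5 gives 15 ≤ 16, while n = 6 gives 21 > 16; so the answer is 15.

15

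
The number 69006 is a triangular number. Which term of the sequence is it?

371

Set n(n+1)/2 = 69006, giving n² + n − 138012 = 0.
So n = (-1 + 743) / 2 = 742/2 = 371.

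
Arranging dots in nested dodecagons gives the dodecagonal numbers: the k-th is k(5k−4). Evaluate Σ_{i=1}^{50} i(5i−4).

209525

Σ i(5i−4) = 5Σi² − 4Σi over i = 1..50.
Σi = 1275 and Σi² = 42925.
5·42925 − 4·1275 = 209525.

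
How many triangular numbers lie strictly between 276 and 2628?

The n-th triangular number is n(n+1)/2.
Smallest index with value > 276: n = 24 (giving 300).
Largest index with value < 2628: n = 71 (giving 2556).
Indices 24 through 71: 48 terms.

48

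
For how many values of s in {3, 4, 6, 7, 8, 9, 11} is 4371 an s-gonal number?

2

s = 3: P(3, 93) = 4371. ✓
s = 4: P(4, 66) = 4356 and P(4, 67) = 4489; 4371 is not s-gonal.
s = 6: P(6, 47) = 4371. ✓
s = 7: P(7, 42) = 4347 and P(7, 43) = 4558; 4371 is not s-gonal.
s = 8: P(8, 38) = 4256 and P(8, 39) = 4485; 4371 is not s-gonal.
s = 9: P(9, 35) = 4200 and P(9, 36) = 4446; 4371 is not s-gonal.
s = 11: P(11, 31) = 4216 and P(11, 32) = 4496; 4371 is not s-gonal.
Hits: s ∈ {3, 6} → 2.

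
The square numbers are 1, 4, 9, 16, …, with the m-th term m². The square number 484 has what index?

We need n² = 484, so n = √484 = 22.

22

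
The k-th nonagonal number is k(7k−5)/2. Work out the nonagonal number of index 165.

165·(7·165 − 5)/2 = 165·1150/2 = 165·575 = 94875.

94875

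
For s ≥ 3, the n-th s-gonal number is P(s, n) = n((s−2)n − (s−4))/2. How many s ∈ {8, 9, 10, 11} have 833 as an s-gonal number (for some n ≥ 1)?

s = 8: P(8, 17) = 833. ✓
s = 9: P(9, 15) = 750 and P(9, 16) = 856; 833 is not s-gonal.
s = 10: P(10, 14) = 742 and P(10, 15) = 855; 833 is not s-gonal.
s = 11: P(11, 14) = 833. ✓
Hits: s ∈ {8, 11} → 2.

2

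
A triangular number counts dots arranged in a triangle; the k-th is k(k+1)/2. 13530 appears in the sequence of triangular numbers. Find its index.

Set n(n+1)/2 = 13530, giving n² + n − 27060 = 0.
The discriminant is 1 + 8·13530 = 108241, and √108241 = 329.
So n = (-1 + 329) / 2 = 328/2 = 164.

164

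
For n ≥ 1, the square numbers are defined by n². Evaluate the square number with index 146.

The 146th square number is n² with n = 146.
146² = 21316.

21316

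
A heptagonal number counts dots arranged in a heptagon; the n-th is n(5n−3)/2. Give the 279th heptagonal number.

The 279th heptagonal number is n(5n−3)/2 with n = 279.
279·(5·279 − 3)/2 = 279·1392/2 = 279·696 = 194184.

194184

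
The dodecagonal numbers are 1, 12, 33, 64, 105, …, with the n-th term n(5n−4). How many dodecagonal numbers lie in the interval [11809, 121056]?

The n-th dodecagonal number is n(5n−4).
Smallest index with value ≥ 11809: n = 49 (giving 11809).
Largest index with value ≤ 121056: n = 156 (giving 121056).
Indices 49 through 156: 108 terms.

108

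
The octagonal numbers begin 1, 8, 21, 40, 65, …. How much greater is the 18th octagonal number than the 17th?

103

Consecutive octagonal numbers differ by 6n − 5: here 6·18 − 5 = 103.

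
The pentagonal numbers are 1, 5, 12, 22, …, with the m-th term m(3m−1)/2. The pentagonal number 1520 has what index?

32

Set n(3n−1)/2 = 1520, giving 3n² − n − 3040 = 0.
So n = (1 + 191) / 6 = 192/6 = 32.
Check: 32·(3·32 − 1)/2 = 1520. ✓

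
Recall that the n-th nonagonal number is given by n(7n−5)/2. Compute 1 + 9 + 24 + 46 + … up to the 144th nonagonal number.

3493920

Σ i(7i−5)/2 = (7Σi² − 5Σi) / 2 over i = 1..144.
Σi = 10440 and Σi² = 1005720.
(7·1005720 − 5·10440) / 2 = 6987840/2 = 3493920.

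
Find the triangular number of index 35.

630

35·36/2 = 1260/2 = 630.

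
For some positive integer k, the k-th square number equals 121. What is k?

We need n² = 121, so n = √121 = 11.

11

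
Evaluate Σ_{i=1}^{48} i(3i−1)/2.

56448

Σ i(3i−1)/2 = (3Σi² − Σi) / 2 over i = 1..48.
Σi = 1176 and Σi² = 38024.
(3·38024 − 1·1176) / 2 = 112896/2 = 56448.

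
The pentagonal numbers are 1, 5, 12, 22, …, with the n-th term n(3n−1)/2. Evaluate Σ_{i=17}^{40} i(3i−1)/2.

Σ i(3i−1)/2 = (3Σi² − Σi) / 2 over i = 17..40.
Σi = 820 − 136 = 684 and Σi² = 22140 − 1496 = 20644.
(3·20644 − 1·684) / 2 = 61248/2 = 30624.

30624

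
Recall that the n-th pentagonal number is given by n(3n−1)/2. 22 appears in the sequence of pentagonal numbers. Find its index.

4

Set n(3n−1)/2 = 22, giving 3n² − n − 44 = 0.
The discriminant is 1 + 24·22 = 529, and √529 = 23.
So n = (1 + 23) / 6 = 24/6 = 4.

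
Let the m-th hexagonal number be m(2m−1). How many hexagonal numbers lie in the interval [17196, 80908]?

The n-th hexagonal number is n(2n−1).
Smallest index with value ≥ 17196: n = 93 (giving 17205).
Largest index with value ≤ 80908: n = 201 (giving 80601).
Indices 93 through 201: 109 terms.

109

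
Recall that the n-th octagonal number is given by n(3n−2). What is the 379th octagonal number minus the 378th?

2269

Consecutive octagonal numbers differ by 6n − 5: here 6·379 − 5 = 2269.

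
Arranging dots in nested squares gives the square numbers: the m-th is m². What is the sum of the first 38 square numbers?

Σ_{i=1}^{38} i² = 38·39·77/6 = 19019.

19019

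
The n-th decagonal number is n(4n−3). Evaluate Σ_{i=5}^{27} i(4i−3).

Σ i(4i−3) = 4Σi² − 3Σi over i = 5..27.
Σi = 378 − 10 = 368 and Σi² = 6930 − 30 = 6900.
4·6900 − 3·368 = 26496.

26496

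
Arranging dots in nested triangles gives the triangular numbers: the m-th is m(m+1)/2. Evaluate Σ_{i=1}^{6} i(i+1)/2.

Σ i(i+1)/2 = (Σi² + Σi) / 2 over i = 1..6.
Σi = 21 and Σi² = 91.
(1·91 + 1·21) / 2 = 112/2 = 56.

56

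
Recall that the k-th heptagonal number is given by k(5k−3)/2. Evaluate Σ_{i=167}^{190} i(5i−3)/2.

1908184

Σ i(5i−3)/2 = (5Σi² − 3Σi) / 2 over i = 167..190.
Σi = 18145 − 13861 = 4284 and Σi² = 2304415 − 1538571 = 765844.
(5·765844 − 3·4284) / 2 = 3816368/2 = 1908184.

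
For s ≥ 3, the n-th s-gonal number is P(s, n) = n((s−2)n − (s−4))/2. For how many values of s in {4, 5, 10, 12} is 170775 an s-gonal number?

1

s = 4: P(4, 413) = 170569 and P(4, 414) = 171396; 170775 is not s-gonal.
s = 5: P(5, 337) = 170185 and P(5, 338) = 171197; 170775 is not s-gonal.
s = 10: P(10, 207) = 170775. ✓
s = 12: P(12, 185) = 170385 and P(12, 186) = 172236; 170775 is not s-gonal.
Hits: s ∈ {10} → 1.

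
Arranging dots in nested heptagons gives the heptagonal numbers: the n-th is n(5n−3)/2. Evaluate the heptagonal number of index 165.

The 165th heptagonal number is n(5n−3)/2 with n = 165.
165·(5·165 − 3)/2 = 165·822/2 = 165·411 = 67815.

67815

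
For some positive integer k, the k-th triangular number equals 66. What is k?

Set n(n+1)/2 = 66, giving n² + n − 132 = 0.
The discriminant is 1 + 8·66 = 529, and √529 = 23.
So n = (-1 + 23) / 2 = 22/2 = 11.

11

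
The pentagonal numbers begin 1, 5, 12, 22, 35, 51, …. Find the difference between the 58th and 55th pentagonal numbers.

507

58·(3·58 − 1)/2 = 5017 and 55·(3·55 − 1)/2 = 4510.
Difference: 5017 − 4510 = 507.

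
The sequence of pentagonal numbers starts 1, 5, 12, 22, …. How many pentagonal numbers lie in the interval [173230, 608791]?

298

The n-th pentagonal number is n(3n−1)/2.
Smallest index with value ≥ 173230: n = 340 (giving 173230).
Largest index with value ≤ 608791: n = 637 (giving 608335).
Indices 340 through 637: 298 terms.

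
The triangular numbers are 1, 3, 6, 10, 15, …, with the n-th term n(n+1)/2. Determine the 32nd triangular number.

32·33/2 = 1056/2 = 528.

528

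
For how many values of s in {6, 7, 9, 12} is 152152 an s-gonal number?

s = 6: P(6, 276) = 152076 and P(6, 277) = 153181; 152152 is not s-gonal.
s = 7: P(7, 247) = 152152. ✓
s = 9: P(9, 208) = 150904 and P(9, 209) = 152361; 152152 is not s-gonal.
s = 12: P(12, 174) = 150684 and P(12, 175) = 152425; 152152 is not s-gonal.
Hits: s ∈ {7} → 1.

1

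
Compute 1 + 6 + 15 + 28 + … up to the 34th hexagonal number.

26775

Σ i(2i−1) = 2Σi² − Σi over i = 1..34.
Σi = 595 and Σi² = 13685.
2·13685 − 1·595 = 26775.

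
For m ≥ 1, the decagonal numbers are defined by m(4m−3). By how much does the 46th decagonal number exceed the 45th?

Consecutive decagonal numbers differ by 8n − 7: here 8·46 − 7 = 361.

361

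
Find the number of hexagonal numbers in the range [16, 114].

The n-th hexagonal number is n(2n−1).
Smallest index with value ≥ 16: n = 4 (giving 28).
Largest index with value ≤ 114: n = 7 (giving 91).
Indices 4 through 7: 4 terms.

4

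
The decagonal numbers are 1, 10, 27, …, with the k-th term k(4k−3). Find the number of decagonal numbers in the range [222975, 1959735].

464

The n-th decagonal number is n(4n−3).
Smallest index with value ≥ 222975: n = 237 (giving 223965).
Largest index with value ≤ 1959735: n = 700 (giving 1957900).
Indices 237 through 700: 464 terms.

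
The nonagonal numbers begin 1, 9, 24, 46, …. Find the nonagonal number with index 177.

The 177th nonagonal number is n(7n−5)/2 with n = 177.
177·(7·177 − 5)/2 = 177·1234/2 = 177·617 = 109209.

109209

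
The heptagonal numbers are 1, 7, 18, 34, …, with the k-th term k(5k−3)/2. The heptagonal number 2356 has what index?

Set n(5n−3)/2 = 2356, giving 5n² − 3n − 4712 = 0.
The discriminant is 9 + 40·2356 = 94249, and √94249 = 307.
So n = (3 + 307) / 10 = 310/10 = 31.

31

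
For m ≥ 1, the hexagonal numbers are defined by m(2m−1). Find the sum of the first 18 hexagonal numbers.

4047

Σ i(2i−1) = 2Σi² − Σi over i = 1..18.
Σi = 171 and Σi² = 2109.
2·2109 − 1·171 = 4047.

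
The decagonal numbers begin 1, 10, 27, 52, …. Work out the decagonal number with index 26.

2626

The 26th decagonal number is n(4n−3) with n = 26.
26·(4·26 − 3) = 26·101 = 2626.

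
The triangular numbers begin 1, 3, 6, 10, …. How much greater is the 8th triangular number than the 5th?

8·9/2 = 36 and 5·6/2 = 15.
Difference: 36 − 15 = 21.

21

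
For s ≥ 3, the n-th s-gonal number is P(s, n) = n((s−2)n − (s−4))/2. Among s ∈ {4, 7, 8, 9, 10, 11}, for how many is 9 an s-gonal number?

s = 4: P(4, 3) = 9. ✓
s = 7: P(7, 2) = 7 and P(7, 3) = 18; 9 is not s-gonal.
s = 8: P(8, 2) = 8 and P(8, 3) = 21; 9 is not s-gonal.
s = 9: P(9, 2) = 9. ✓
s = 10: P(10, 1) = 1 and P(10, 2) = 10; 9 is not s-gonal.
s = 11: P(11, 1) = 1 and P(11, 2) = 11; 9 is not s-gonal.
Hits: s ∈ {4, 9} → 2.

2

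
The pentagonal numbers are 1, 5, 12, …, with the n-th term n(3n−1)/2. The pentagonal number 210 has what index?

12

Set n(3n−1)/2 = 210, giving 3n² − n − 420 = 0.
The discriminant is 1 + 24·210 = 5041, and √5041 = 71.
So n = (1 + 71) / 6 = 72/6 = 12.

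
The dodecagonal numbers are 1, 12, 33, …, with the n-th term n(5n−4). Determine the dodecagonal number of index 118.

69148

The 118th dodecagonal number is n(5n−4) with n = 118.
118·(5·118 − 4) = 118·586 = 69148.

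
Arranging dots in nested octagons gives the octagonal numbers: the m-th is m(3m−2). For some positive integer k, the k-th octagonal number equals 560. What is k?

14

Set n(3n−2) = 560, giving 3n² − 2n − 560 = 0.
The discriminant is 4 + 12·560 = 6724, and √6724 = 82.
So n = (2 + 82) / 6 = 84/6 = 14.
Check: 14·(3·14 − 2) = 560. ✓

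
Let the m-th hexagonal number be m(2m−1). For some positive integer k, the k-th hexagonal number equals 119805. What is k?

245

Set n(2n−1) = 119805, giving 2n² − n − 119805 = 0.
The discriminant is 1 + 8·119805 = 958441, and √958441 = 979.
So n = (1 + 979) / 4 = 980/4 = 245.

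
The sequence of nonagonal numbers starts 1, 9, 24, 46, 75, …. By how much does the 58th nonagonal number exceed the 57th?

Consecutive nonagonal numbers differ by 7n − 6: here 7·58 − 6 = 400.

400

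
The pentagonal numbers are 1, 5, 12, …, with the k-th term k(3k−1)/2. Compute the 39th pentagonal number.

The 39th pentagonal number is n(3n−1)/2 with n = 39.
39·(3·39 − 1)/2 = 39·116/2 = 39·58 = 2262.

2262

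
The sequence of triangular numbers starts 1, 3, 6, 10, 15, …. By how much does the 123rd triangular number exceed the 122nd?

Consecutive triangular numbers differ by n: T_{123} − T_{122} = 123.

123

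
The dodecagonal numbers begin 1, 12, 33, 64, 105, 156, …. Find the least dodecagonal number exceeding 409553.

Solve n(5n−4) > 409553 for integer n.
The largest n with value ≤ 409553 is 286 (since 407836 ≤ 409553 < 410697), so the first above is n = 287, value 410697.

410697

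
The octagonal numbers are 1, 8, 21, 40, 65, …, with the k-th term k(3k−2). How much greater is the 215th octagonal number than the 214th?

1285

Consecutive octagonal numbers differ by 6n − 5: here 6·215 − 5 = 1285.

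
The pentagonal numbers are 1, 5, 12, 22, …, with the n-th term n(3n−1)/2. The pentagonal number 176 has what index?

Set n(3n−1)/2 = 176, giving 3n² − n − 352 = 0.
The discriminant is 1 + 24·176 = 4225, and √4225 = 65.
So n = (1 + 65) / 6 = 66/6 = 11.
Check: 11·(3·11 − 1)/2 = 176. ✓

11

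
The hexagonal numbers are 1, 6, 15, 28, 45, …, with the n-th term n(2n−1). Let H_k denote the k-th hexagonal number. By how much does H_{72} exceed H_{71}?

Consecutive hexagonal numbers differ by 4n − 3: here 4·72 − 3 = 285.

285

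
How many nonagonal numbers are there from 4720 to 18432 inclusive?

35

The n-th nonagonal number is n(7n−5)/2.
Smallest index with value ≥ 4720: n = 38 (giving 4959).
Largest index with value ≤ 18432: n = 72 (giving 17964).
Indices 38 through 72: 35 terms.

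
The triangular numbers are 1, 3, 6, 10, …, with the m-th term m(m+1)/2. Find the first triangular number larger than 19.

21

Solve n(n+1)/2 > 19 for integer n.
The largest n with value ≤ 19 is 5 (since 15 ≤ 19 < 21), so the first above is n = 6, value 21.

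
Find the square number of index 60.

The 60th square number is n² with n = 60.
60² = 3600.

3600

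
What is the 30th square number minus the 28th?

30² = 900 and 28² = 784.
Difference: 900 − 784 = 116.

116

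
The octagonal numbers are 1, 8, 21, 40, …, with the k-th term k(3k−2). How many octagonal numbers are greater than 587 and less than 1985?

12

The n-th octagonal number is n(3n−2).
Smallest index with value > 587: n = 15 (giving 645).
Largest index with value < 1985: n = 26 (giving 1976).
Indices 15 through 26: 12 terms.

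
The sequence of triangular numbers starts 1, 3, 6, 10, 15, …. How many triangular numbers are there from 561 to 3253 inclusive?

The n-th triangular number is n(n+1)/2.
Smallest index with value ≥ 561: n = 33 (giving 561).
Largest index with value ≤ 3253: n = 80 (giving 3240).
Indices 33 through 80: 48 terms.

48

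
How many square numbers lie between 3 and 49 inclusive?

6

The n-th square number is n².
Smallest index with value ≥ 3: n = 2 (giving 4).
Largest index with value ≤ 49: n = 7 (giving 49).
Indices 2 through 7: 6 terms.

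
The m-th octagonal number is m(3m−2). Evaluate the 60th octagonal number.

The 60th octagonal number is n(3n−2) with n = 60.
60·(3·60 − 2) = 60·178 = 10680.

10680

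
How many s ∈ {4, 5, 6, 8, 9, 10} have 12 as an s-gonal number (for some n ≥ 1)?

1

s = 4: P(4, 3) = 9 and P(4, 4) = 16; 12 is not s-gonal.
s = 5: P(5, 3) = 12. ✓
s = 6: P(6, 2) = 6 and P(6, 3) = 15; 12 is not s-gonal.
s = 8: P(8, 2) = 8 and P(8, 3) = 21; 12 is not s-gonal.
s = 9: P(9, 2) = 9 and P(9, 3) = 24; 12 is not s-gonal.
s = 10: P(10, 2) = 10 and P(10, 3) = 27; 12 is not s-gonal.
Hits: s ∈ {5} → 1.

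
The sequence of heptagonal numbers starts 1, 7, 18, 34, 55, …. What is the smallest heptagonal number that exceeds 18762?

Solve n(5n−3)/2 > 18762 for integer n.
The largest n with value ≤ 18762 is 86 (since 18361 ≤ 18762 < 18792), so the first above is n = 87, value 18792.

18792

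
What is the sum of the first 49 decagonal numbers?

158025

Σ i(4i−3) = 4Σi² − 3Σi over i = 1..49.
Σi = 1225 and Σi² = 40425.
4·40425 − 3·1225 = 158025.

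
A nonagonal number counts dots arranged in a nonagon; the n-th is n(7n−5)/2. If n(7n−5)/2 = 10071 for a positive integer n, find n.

Set n(7n−5)/2 = 10071, giving 7n² − 5n − 20142 = 0.
So n = (5 + 751) / 14 = 756/14 = 54.

54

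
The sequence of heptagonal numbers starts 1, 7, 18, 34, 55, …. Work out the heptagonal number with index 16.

616

The 16th heptagonal number is n(5n−3)/2 with n = 16.
16·(5·16 − 3)/2 = 16·77/2 = 616.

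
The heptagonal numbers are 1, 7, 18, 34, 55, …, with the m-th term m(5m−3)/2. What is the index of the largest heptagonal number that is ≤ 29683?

109

Solve n(5n−3)/2 ≤ 29683 for integer n.
n = 109 gives 29539 ≤ 29683, while n = 110 gives 30085 > 29683; so the answer is index 109.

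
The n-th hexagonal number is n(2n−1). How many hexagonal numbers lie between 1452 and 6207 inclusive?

The n-th hexagonal number is n(2n−1).
Smallest index with value ≥ 1452: n = 28 (giving 1540).
Largest index with value ≤ 6207: n = 55 (giving 5995).
Indices 28 through 55: 28 terms.

28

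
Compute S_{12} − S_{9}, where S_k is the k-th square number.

12² = 144 and 9² = 81.
Difference: 144 − 81 = 63.

63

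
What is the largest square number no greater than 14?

Solve n² ≤ 14 for integer n.
n = 3 gives 9 ≤ 14, while n = 4 gives 16 > 14; so the answer is 9.

9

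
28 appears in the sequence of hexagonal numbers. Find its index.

Set n(2n−1) = 28, giving 2n² − n − 28 = 0.
The discriminant is 1 + 8·28 = 225, and √225 = 15.
So n = (1 + 15) / 4 = 16/4 = 4.

4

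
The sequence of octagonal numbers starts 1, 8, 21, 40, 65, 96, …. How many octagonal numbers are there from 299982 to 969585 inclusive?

252

The n-th octagonal number is n(3n−2).
Smallest index with value ≥ 299982: n = 317 (giving 300833).
Largest index with value ≤ 969585: n = 568 (giving 966736).
Indices 317 through 568: 252 terms.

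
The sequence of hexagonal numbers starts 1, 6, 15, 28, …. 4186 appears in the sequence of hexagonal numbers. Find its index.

46

Set n(2n−1) = 4186, giving 2n² − n − 4186 = 0.
The discriminant is 1 + 8·4186 = 33489, and √33489 = 183.
So n = (1 + 183) / 4 = 184/4 = 46.
Check: 46·(2·46 − 1) = 4186. ✓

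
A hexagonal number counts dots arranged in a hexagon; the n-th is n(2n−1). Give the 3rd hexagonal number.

The 3rd hexagonal number is n(2n−1) with n = 3.
3·(2·3 − 1) = 3·5 = 15.

15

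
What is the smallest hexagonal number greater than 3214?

Solve n(2n−1) > 3214 for integer n.
The largest n with value ≤ 3214 is 40 (since 3160 ≤ 3214 < 3321), so the first above is n = 41, value 3321.

3321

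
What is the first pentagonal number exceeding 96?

Solve n(3n−1)/2 > 96 for integer n.
The largest n with value ≤ 96 is 8 (since 92 ≤ 96 < 117), so the first above is n = 9, value 117.

117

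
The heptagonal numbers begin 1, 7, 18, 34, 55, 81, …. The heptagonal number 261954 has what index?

324

Set n(5n−3)/2 = 261954, giving 5n² − 3n − 523908 = 0.
So n = (3 + 3237) / 10 = 3240/10 = 324.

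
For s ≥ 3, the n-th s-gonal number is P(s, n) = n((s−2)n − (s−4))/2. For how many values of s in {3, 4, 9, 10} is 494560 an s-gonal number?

1

s = 3: P(3, 994) = 494515 and P(3, 995) = 495510; 494560 is not s-gonal.
s = 4: P(4, 703) = 494209 and P(4, 704) = 495616; 494560 is not s-gonal.
s = 9: P(9, 376) = 493876 and P(9, 377) = 496509; 494560 is not s-gonal.
s = 10: P(10, 352) = 494560. ✓
Hits: s ∈ {10} → 1.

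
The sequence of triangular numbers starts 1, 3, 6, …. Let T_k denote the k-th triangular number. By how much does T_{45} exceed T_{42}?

45·46/2 = 1035 and 42·43/2 = 903.
Difference: 1035 − 903 = 132.

132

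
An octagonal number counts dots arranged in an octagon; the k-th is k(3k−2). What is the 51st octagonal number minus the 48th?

885

51·(3·51 − 2) = 7701 and 48·(3·48 − 2) = 6816.
Difference: 7701 − 6816 = 885.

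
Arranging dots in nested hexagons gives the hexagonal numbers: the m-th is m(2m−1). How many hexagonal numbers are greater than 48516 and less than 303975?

The n-th hexagonal number is n(2n−1).
Smallest index with value > 48516: n = 157 (giving 49141).
Largest index with value < 303975: n = 390 (giving 303810).
Indices 157 through 390: 234 terms.

234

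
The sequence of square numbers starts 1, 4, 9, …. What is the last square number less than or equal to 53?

49

Solve n² ≤ 53 for integer n.
n = 7 gives 49 ≤ 53, while n = 8 gives 64 > 53; so the answer is 49.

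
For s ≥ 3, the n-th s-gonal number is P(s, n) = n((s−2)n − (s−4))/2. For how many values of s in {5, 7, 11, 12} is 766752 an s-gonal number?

s = 5: P(5, 715) = 766480 and P(5, 716) = 768626; 766752 is not s-gonal.
s = 7: P(7, 554) = 766459 and P(7, 555) = 769230; 766752 is not s-gonal.
s = 11: P(11, 413) = 766115 and P(11, 414) = 769833; 766752 is not s-gonal.
s = 12: P(12, 392) = 766752. ✓
Hits: s ∈ {12} → 1.

1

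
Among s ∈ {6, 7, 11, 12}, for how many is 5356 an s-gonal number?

s = 6: P(6, 52) = 5356. ✓
s = 7: P(7, 46) = 5221 and P(7, 47) = 5452; 5356 is not s-gonal.
s = 11: P(11, 34) = 5083 and P(11, 35) = 5390; 5356 is not s-gonal.
s = 12: P(12, 33) = 5313 and P(12, 34) = 5644; 5356 is not s-gonal.
Hits: s ∈ {6} → 1.

1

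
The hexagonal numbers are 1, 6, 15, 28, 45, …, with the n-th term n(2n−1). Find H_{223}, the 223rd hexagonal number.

99235

The 223rd hexagonal number is n(2n−1) with n = 223.
223·(2·223 − 1) = 223·445 = 99235.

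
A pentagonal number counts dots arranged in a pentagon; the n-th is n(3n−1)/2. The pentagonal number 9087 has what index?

Set n(3n−1)/2 = 9087, giving 3n² − n − 18174 = 0.
So n = (1 + 467) / 6 = 468/6 = 78.

78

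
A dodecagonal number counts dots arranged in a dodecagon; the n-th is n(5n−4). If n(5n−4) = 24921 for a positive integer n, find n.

71

Set n(5n−4) = 24921, giving 5n² − 4n − 24921 = 0.
The discriminant is 16 + 20·24921 = 498436, and √498436 = 706.
So n = (4 + 706) / 10 = 710/10 = 71.
Check: 71·(5·71 − 4) = 24921. ✓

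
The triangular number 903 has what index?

42

Set n(n+1)/2 = 903, giving n² + n − 1806 = 0.
The discriminant is 1 + 8·903 = 7225, and √7225 = 85.
So n = (-1 + 85) / 2 = 84/2 = 42.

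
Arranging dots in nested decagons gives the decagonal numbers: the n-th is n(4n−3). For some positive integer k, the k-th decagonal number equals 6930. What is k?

Set n(4n−3) = 6930, giving 4n² − 3n − 6930 = 0.
The discriminant is 9 + 16·6930 = 110889, and √110889 = 333.
So n = (3 + 333) / 8 = 336/8 = 42.

42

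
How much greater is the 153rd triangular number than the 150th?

153·154/2 = 11781 and 150·151/2 = 11325.
Difference: 11781 − 11325 = 456.

456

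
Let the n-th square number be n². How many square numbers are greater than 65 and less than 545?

The n-th square number is n².
Smallest index with value > 65: n = 9 (giving 81).
Largest index with value < 545: n = 23 (giving 529).
Indices 9 through 23: 15 terms.

15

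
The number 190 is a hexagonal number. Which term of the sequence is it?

Set n(2n−1) = 190, giving 2n² − n − 190 = 0.
The discriminant is 1 + 8·190 = 1521, and √1521 = 39.
So n = (1 + 39) / 4 = 40/4 = 10.

10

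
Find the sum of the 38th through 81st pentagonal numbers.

242990

Σ i(3i−1)/2 = (3Σi² − Σi) / 2 over i = 38..81.
Σi = 3321 − 703 = 2618 and Σi² = 180441 − 17575 = 162866.
(3·162866 − 1·2618) / 2 = 485980/2 = 242990.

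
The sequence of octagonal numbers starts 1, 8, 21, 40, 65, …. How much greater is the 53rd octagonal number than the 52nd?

Consecutive octagonal numbers differ by 6n − 5: here 6·53 − 5 = 313.

313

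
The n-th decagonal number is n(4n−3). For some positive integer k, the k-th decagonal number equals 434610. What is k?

330

Set n(4n−3) = 434610, giving 4n² − 3n − 434610 = 0.
The discriminant is 9 + 16·434610 = 6953769, and √6953769 = 2637.
So n = (3 + 2637) / 8 = 2640/8 = 330.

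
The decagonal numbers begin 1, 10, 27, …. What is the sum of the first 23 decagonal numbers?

Σ i(4i−3) = 4Σi² − 3Σi over i = 1..23.
Σi = 276 and Σi² = 4324.
4·4324 − 3·276 = 16468.

16468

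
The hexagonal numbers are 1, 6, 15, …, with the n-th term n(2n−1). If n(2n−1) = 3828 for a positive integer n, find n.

Set n(2n−1) = 3828, giving 2n² − n − 3828 = 0.
The discriminant is 1 + 8·3828 = 30625, and √30625 = 175.
So n = (1 + 175) / 4 = 176/4 = 44.
Check: 44·(2·44 − 1) = 3828. ✓

44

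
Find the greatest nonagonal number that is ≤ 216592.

216381

Solve n(7n−5)/2 ≤ 216592 for integer n.
n = 249 gives 216381 ≤ 216592, while n = 250 gives 218125 > 216592; so the answer is 216381.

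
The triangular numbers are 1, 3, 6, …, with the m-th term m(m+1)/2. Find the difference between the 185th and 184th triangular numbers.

185

Consecutive triangular numbers differ by n: T_{185} − T_{184} = 185.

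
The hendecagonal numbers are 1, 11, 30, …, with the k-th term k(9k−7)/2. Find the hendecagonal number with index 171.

The 171st hendecagonal number is n(9n−7)/2 with n = 171.
171·(9·171 − 7)/2 = 171·1532/2 = 171·766 = 130986.

130986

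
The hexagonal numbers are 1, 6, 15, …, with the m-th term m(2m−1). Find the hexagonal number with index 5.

5·(2·5 − 1) = 5·9 = 45.

45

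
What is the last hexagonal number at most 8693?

8646

Solve n(2n−1) ≤ 8693 for integer n.
n = 66 gives 8646 ≤ 8693, while n = 67 gives 8911 > 8693; so the answer is 8646.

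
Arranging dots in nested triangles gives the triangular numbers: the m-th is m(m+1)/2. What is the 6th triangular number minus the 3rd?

15

6·7/2 = 21 and 3·4/2 = 6.
Difference: 21 − 6 = 15.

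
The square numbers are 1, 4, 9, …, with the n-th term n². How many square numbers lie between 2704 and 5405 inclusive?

The n-th square number is n².
Smallest index with value ≥ 2704: n = 52 (giving 2704).
Largest index with value ≤ 5405: n = 73 (giving 5329).
Indices 52 through 73: 22 terms.

22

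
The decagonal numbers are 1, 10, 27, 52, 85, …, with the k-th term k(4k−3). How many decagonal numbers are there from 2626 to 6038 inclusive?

14

The n-th decagonal number is n(4n−3).
Smallest index with value ≥ 2626: n = 26 (giving 2626).
Largest index with value ≤ 6038: n = 39 (giving 5967).
Indices 26 through 39: 14 terms.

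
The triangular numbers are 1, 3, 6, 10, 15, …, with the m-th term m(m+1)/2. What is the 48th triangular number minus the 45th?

141

48·49/2 = 1176 and 45·46/2 = 1035.
Difference: 1176 − 1035 = 141.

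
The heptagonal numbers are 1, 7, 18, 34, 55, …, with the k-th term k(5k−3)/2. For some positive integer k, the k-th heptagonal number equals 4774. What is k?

44

Set n(5n−3)/2 = 4774, giving 5n² − 3n − 9548 = 0.
The discriminant is 9 + 40·4774 = 190969, and √190969 = 437.
So n = (3 + 437) / 10 = 440/10 = 44.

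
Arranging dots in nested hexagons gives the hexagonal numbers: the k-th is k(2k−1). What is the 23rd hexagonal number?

The 23rd hexagonal number is n(2n−1) with n = 23.
23·(2·23 − 1) = 23·45 = 1035.

1035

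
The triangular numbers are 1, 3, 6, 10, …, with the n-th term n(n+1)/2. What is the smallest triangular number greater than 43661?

43956

Solve n(n+1)/2 > 43661 for integer n.
The largest n with value ≤ 43661 is 295 (since 43660 ≤ 43661 < 43956), so the first above is n = 296, value 43956.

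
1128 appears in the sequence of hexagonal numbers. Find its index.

24

Set n(2n−1) = 1128, giving 2n² − n − 1128 = 0.
The discriminant is 1 + 8·1128 = 9025, and √9025 = 95.
So n = (1 + 95) / 4 = 96/4 = 24.
Check: 24·(2·24 − 1) = 1128. ✓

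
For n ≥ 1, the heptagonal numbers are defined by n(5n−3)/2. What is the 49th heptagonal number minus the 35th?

49·(5·49 − 3)/2 = 5929 and 35·(5·35 − 3)/2 = 3010.
Difference: 5929 − 3010 = 2919.

2919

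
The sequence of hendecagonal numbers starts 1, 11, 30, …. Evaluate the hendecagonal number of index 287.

287·(9·287 − 7)/2 = 287·2576/2 = 287·1288 = 369656.

369656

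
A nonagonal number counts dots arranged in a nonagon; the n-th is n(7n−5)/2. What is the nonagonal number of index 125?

54375

The 125th nonagonal number is n(7n−5)/2 with n = 125.
125·(7·125 − 5)/2 = 125·870/2 = 125·435 = 54375.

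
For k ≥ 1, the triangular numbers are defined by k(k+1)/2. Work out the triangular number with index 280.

39340

280·281/2 = 78680/2 = 39340.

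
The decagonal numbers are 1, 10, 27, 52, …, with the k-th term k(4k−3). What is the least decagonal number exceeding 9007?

9072

Solve n(4n−3) > 9007 for integer n.
The largest n with value ≤ 9007 is 47 (since 8695 ≤ 9007 < 9072), so the first above is n = 48, value 9072.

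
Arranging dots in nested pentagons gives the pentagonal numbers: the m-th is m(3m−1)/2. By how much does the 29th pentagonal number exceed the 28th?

85

Consecutive pentagonal numbers differ by 3n − 2: here 3·29 − 2 = 85.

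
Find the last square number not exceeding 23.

Solve n² ≤ 23 for integer n.
n = 4 gives 16 ≤ 23, while n = 5 gives 25 > 23; so the answer is 16.

16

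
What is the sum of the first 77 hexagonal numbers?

Σ i(2i−1) = 2Σi² − Σi over i = 1..77.
Σi = 3003 and Σi² = 155155.
2·155155 − 1·3003 = 307307.

307307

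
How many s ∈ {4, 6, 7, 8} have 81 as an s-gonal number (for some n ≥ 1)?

s = 4: P(4, 9) = 81. ✓
s = 6: P(6, 6) = 66 and P(6, 7) = 91; 81 is not s-gonal.
s = 7: P(7, 6) = 81. ✓
s = 8: P(8, 5) = 65 and P(8, 6) = 96; 81 is not s-gonal.
Hits: s ∈ {4, 7} → 2.

2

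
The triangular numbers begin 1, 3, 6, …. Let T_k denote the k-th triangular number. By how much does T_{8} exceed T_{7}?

8

Consecutive triangular numbers differ by n: T_{8} − T_{7} = 8.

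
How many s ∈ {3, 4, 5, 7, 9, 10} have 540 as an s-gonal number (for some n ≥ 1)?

2

s = 3: P(3, 32) = 528 and P(3, 33) = 561; 540 is not s-gonal.
s = 4: P(4, 23) = 529 and P(4, 24) = 576; 540 is not s-gonal.
s = 5: P(5, 19) = 532 and P(5, 20) = 590; 540 is not s-gonal.
s = 7: P(7, 15) = 540. ✓
s = 9: P(9, 12) = 474 and P(9, 13) = 559; 540 is not s-gonal.
s = 10: P(10, 12) = 540. ✓
Hits: s ∈ {7, 10} → 2.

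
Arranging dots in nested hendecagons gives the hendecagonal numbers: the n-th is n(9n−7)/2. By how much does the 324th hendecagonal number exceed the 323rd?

Consecutive hendecagonal numbers differ by 9n − 8: here 9·324 − 8 = 2908.

2908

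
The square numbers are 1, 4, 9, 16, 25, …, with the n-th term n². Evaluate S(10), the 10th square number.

100

The 10th square number is n² with n = 10.
10² = 100.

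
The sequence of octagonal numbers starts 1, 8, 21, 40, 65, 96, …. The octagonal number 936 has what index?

18

Set n(3n−2) = 936, giving 3n² − 2n − 936 = 0.
The discriminant is 4 + 12·936 = 11236, and √11236 = 106.
So n = (2 + 106) / 6 = 108/6 = 18.
Check: 18·(3·18 − 2) = 936. ✓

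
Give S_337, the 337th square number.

113569

The 337th square number is n² with n = 337.
337² = 113569.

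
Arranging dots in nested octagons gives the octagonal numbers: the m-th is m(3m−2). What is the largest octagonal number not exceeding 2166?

Solve n(3n−2) ≤ 2166 for integer n.
n = 27 gives 2133 ≤ 2166, while n = 28 gives 2296 > 2166; so the answer is 2133.

2133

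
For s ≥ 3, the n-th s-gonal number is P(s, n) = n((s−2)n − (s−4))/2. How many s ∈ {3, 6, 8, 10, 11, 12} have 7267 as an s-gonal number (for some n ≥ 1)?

s = 3: P(3, 120) = 7260 and P(3, 121) = 7381; 7267 is not s-gonal.
s = 6: P(6, 60) = 7140 and P(6, 61) = 7381; 7267 is not s-gonal.
s = 8: P(8, 49) = 7105 and P(8, 50) = 7400; 7267 is not s-gonal.
s = 10: P(10, 43) = 7267. ✓
s = 11: P(11, 40) = 7060 and P(11, 41) = 7421; 7267 is not s-gonal.
s = 12: P(12, 38) = 7068 and P(12, 39) = 7449; 7267 is not s-gonal.
Hits: s ∈ {10} → 1.

1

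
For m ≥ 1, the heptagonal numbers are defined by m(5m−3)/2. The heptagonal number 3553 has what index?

Set n(5n−3)/2 = 3553, giving 5n² − 3n − 7106 = 0.
The discriminant is 9 + 40·3553 = 142129, and √142129 = 377.
So n = (3 + 377) / 10 = 380/10 = 38.

38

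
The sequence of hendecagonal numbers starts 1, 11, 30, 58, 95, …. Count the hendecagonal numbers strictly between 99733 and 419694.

The n-th hendecagonal number is n(9n−7)/2.
Smallest index with value > 99733: n = 150 (giving 100725).
Largest index with value < 419694: n = 305 (giving 417545).
Indices 150 through 305: 156 terms.

156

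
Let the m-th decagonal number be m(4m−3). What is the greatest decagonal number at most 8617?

Solve n(4n−3) ≤ 8617 for integer n.
n = 46 gives 8326 ≤ 8617, while n = 47 gives 8695 > 8617; so the answer is 8326.

8326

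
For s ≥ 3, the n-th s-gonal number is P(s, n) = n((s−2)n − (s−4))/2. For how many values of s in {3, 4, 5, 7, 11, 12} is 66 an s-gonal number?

s = 3: P(3, 11) = 66. ✓
s = 4: P(4, 8) = 64 and P(4, 9) = 81; 66 is not s-gonal.
s = 5: P(5, 6) = 51 and P(5, 7) = 70; 66 is not s-gonal.
s = 7: P(7, 5) = 55 and P(7, 6) = 81; 66 is not s-gonal.
s = 11: P(11, 4) = 58 and P(11, 5) = 95; 66 is not s-gonal.
s = 12: P(12, 4) = 64 and P(12, 5) = 105; 66 is not s-gonal.
Hits: s ∈ {3} → 1.

1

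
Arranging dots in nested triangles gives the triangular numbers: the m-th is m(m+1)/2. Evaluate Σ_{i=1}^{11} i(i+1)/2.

Σ i(i+1)/2 = (Σi² + Σi) / 2 over i = 1..11.
Σi = 66 and Σi² = 506.
(1·506 + 1·66) / 2 = 572/2 = 286.

286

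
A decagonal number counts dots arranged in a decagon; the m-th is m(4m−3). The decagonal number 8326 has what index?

46

Set n(4n−3) = 8326, giving 4n² − 3n − 8326 = 0.
The discriminant is 9 + 16·8326 = 133225, and √133225 = 365.
So n = (3 + 365) / 8 = 368/8 = 46.
Check: 46·(4·46 − 3) = 8326. ✓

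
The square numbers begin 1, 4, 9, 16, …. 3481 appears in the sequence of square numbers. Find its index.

We need n² = 3481, so n = √3481 = 59.

59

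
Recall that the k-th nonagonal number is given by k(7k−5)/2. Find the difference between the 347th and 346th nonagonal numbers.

Consecutive nonagonal numbers differ by 7n − 6: here 7·347 − 6 = 2423.

2423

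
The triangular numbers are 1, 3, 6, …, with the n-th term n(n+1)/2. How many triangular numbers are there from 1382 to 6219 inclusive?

59

The n-th triangular number is n(n+1)/2.
Smallest index with value ≥ 1382: n = 53 (giving 1431).
Largest index with value ≤ 6219: n = 111 (giving 6216).
Indices 53 through 111: 59 terms.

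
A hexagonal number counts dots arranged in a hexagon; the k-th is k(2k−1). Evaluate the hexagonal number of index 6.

66

6·(2·6 − 1) = 6·11 = 66.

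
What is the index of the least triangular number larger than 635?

Solve n(n+1)/2 > 635 for integer n.
The largest n with value ≤ 635 is 35 (since 630 ≤ 635 < 666), so the first above is n = 36, value 666.

36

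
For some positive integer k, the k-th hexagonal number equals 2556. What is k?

Set n(2n−1) = 2556, giving 2n² − n − 2556 = 0.
So n = (1 + 143) / 4 = 144/4 = 36.

36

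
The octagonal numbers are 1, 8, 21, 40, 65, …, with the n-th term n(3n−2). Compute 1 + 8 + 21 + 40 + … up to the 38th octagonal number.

Σ i(3i−2) = 3Σi² − 2Σi over i = 1..38.
Σi = 741 and Σi² = 19019.
3·19019 − 2·741 = 55575.

55575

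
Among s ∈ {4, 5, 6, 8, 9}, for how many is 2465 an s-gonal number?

1

s = 4: P(4, 49) = 2401 and P(4, 50) = 2500; 2465 is not s-gonal.
s = 5: P(5, 40) = 2380 and P(5, 41) = 2501; 2465 is not s-gonal.
s = 6: P(6, 35) = 2415 and P(6, 36) = 2556; 2465 is not s-gonal.
s = 8: P(8, 29) = 2465. ✓
s = 9: P(9, 26) = 2301 and P(9, 27) = 2484; 2465 is not s-gonal.
Hits: s ∈ {8} → 1.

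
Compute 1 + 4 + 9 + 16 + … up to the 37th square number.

17575

Σ_{i=1}^{37} i² = 37·38·75/6 = 17575.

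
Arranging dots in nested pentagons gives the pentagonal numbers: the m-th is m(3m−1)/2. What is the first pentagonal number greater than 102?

Solve n(3n−1)/2 > 102 for integer n.
The largest n with value ≤ 102 is 8 (since 92 ≤ 102 < 117), so the first above is n = 9, value 117.

117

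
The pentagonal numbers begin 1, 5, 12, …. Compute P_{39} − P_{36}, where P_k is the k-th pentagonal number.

39·(3·39 − 1)/2 = 2262 and 36·(3·36 − 1)/2 = 1926.
Difference: 2262 − 1926 = 336.

336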